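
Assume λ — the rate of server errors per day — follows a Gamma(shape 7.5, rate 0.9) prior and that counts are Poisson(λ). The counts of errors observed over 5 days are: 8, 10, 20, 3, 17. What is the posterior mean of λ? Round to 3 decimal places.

The Poisson likelihood adds the total count to the shape and the number of exposure periods to the rate. Here ∑xᵢ = 58 and n = 5, so shape 7.5→65.5 and rate 0.9→5.9.
Posterior mean = shape/rate = 65.5/5.9 = 11.102.

Posterior mean ≈ 11.102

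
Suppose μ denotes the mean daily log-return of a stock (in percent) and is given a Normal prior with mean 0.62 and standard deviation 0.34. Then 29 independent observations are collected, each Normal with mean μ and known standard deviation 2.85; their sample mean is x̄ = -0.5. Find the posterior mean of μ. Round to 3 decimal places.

Posterior mean ≈ 0.293

Prior precision 1/τ₀² = 1/0.34² = 8.65052; data precision n/σ² = 29/2.85² = 3.57033.
Posterior precision = 8.65052 + 3.57033 = 12.2208.
Posterior mean = (8.65052·0.62 + 3.57033·-0.5) / 12.2208 = 0.293.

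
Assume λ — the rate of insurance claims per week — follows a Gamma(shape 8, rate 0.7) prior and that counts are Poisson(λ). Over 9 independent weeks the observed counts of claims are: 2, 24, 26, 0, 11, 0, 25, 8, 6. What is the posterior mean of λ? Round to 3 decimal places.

Total count ∑xᵢ = 102 over n = 9 weeks.
Gamma is conjugate to the Poisson likelihood: posterior is Gamma(shape = 8+102 = 110, rate = 0.7+9 = 9.7).
Posterior mean = shape/rate = 110/9.7 = 11.340.

Posterior mean ≈ 11.340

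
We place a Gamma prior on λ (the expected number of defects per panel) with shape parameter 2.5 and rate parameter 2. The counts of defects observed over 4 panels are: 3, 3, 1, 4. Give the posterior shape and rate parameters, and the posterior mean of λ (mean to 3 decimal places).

Posterior: Gamma(shape=13.5, rate=6); mean ≈ 2.250

Total count ∑xᵢ = 11 over n = 4 panels.
Gamma is conjugate to the Poisson likelihood: posterior is Gamma(shape = 2.5+11 = 13.5, rate = 2+4 = 6).
E[λ | data] = 13.5/6 = 2.250.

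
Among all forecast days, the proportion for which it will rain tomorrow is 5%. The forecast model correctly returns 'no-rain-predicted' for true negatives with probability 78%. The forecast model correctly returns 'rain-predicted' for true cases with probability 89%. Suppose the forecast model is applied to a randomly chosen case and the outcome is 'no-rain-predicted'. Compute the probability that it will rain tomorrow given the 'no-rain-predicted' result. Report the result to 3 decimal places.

P(H | E) ≈ 0.007

Write H for 'it will rain tomorrow'. Prior odds H:¬H = 0.05/0.95 = 0.052632. For the 'no-rain-predicted' outcome, the likelihood ratio is 0.11/0.78 = 0.14103.
Posterior odds = 0.052632 × 0.14103 = 0.0074224, so P(H|E) = 0.0074224/(1+0.0074224) = 0.007.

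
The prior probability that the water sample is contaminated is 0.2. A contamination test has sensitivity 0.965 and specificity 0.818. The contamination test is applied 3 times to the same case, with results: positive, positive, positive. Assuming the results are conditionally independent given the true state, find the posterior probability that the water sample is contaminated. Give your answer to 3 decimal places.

Posterior P(H) ≈ 0.974

Let H be the event that the water sample is contaminated; start with P(H) = 0.2. P('positive'|H) = 0.965, P('positive'|¬H) = 0.182.
Update on result 1 ('positive'): P(H) ← 0.965·0.2000 / (0.965·0.2000 + 0.182·0.8000) = 0.19300/0.33860 = 0.5700.
Update on result 2 ('positive'): P(H) ← 0.965·0.5700 / (0.965·0.5700 + 0.182·0.4300) = 0.55004/0.62831 = 0.8754.
Update on result 3 ('positive'): P(H) ← 0.965·0.8754 / (0.965·0.8754 + 0.182·0.1246) = 0.84480/0.86747 = 0.9739.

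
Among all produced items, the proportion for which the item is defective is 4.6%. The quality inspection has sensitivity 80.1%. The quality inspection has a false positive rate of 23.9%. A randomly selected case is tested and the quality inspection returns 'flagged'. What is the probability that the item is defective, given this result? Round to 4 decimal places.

P(H | E) ≈ 0.1391

Write H for 'the item is defective'. Prior odds H:¬H = 0.046/0.954 = 0.048218. For the 'flagged' outcome, the likelihood ratio is 0.801/0.239 = 3.3515.
Posterior odds = 0.048218 × 3.3515 = 0.16160, so P(H|E) = 0.16160/(1+0.16160) = 0.1391.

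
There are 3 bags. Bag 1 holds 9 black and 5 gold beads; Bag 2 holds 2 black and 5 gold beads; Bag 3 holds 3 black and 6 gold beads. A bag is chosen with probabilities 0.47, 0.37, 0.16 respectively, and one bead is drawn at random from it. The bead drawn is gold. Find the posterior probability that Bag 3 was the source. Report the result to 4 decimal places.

Tabulate prior·likelihood by source: [1] prior 0.47, lik 0.3571, product 0.1679; [2] prior 0.37, lik 0.7143, product 0.2643; [3] prior 0.16, lik 0.6667, product 0.1067.
Normalizing constant = 0.53881; the posterior for Bag 3 is its product over the sum, 0.1067/0.53881 = 0.1980.

Posterior probability ≈ 0.1980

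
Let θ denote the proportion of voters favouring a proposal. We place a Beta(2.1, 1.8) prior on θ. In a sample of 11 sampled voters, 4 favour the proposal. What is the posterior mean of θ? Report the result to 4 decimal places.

Posterior mean ≈ 0.4094

The binomial likelihood is conjugate to the Beta prior: with 4 successes and 7 failures, the posterior is Beta(2.1+4, 1.8+7) = Beta(6.1, 8.8).
Posterior mean = α/(α+β) = 6.1/14.9 = 0.4094.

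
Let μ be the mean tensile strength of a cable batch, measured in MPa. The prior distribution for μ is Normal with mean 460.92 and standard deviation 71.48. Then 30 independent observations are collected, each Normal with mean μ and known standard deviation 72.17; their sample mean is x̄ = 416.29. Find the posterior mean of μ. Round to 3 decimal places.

Posterior mean ≈ 417.757

With known σ, the Normal prior is conjugate. Weight on the data is w = (n/σ²)/(n/σ² + 1/τ₀²) = 0.00575981/(0.00575981+0.00019572) = 0.96714.
Posterior mean = w·x̄ + (1−w)·μ₀ = 0.96714·416.29 + 0.032863·460.92 = 417.757.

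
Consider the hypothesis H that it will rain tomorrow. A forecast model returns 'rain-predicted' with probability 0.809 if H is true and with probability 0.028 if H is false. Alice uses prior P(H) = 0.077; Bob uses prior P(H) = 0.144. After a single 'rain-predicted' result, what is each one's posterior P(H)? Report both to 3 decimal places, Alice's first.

Alice: 0.707; Bob: 0.829

P('+'|H) = 0.809, P('+'|¬H) = 0.028.
Alice: numerator 0.809·0.077 = 0.062293; evidence = 0.062293+0.028·0.923 = 0.088137; posterior = 0.707.
Bob: numerator 0.809·0.144 = 0.11650; evidence = 0.11650+0.028·0.856 = 0.14046; posterior = 0.829.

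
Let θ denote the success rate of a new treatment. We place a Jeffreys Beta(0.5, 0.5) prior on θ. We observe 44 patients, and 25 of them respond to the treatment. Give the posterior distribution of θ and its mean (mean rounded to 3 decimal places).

Posterior: Beta(25.5, 19.5); mean ≈ 0.567

The binomial likelihood is conjugate to the Beta prior: with 25 successes and 19 failures, the posterior is Beta(0.5+25, 0.5+19) = Beta(25.5, 19.5).
Posterior mean = α/(α+β) = 25.5/45 = 0.567.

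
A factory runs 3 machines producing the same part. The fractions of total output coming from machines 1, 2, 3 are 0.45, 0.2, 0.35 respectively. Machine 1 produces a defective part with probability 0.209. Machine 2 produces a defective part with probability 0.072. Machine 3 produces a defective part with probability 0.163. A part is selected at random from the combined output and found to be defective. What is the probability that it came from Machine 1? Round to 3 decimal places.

Tabulate prior·likelihood by source: [1] prior 0.45, lik 0.209, product 0.09405; [2] prior 0.2, lik 0.072, product 0.01440; [3] prior 0.35, lik 0.163, product 0.05705.
Normalizing constant = 0.16550; the posterior for Machine 1 is its product over the sum, 0.09405/0.16550 = 0.568.

Posterior probability ≈ 0.568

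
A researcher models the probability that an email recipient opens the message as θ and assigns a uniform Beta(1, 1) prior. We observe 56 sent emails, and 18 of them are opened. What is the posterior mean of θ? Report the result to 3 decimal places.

Posterior mean ≈ 0.328

Observing 18 successes and 38 failures updates Beta(1, 1) by adding the success and failure counts to the two shape parameters: α = 1+18 = 19, β = 1+38 = 39.
E[θ | data] = 19/(19+39) = 0.328.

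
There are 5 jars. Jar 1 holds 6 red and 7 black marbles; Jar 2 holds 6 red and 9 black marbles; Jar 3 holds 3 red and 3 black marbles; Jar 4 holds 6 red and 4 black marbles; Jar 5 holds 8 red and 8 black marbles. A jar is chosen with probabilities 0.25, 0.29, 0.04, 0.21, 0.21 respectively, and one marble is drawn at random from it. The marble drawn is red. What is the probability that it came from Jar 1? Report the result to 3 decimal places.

P(red|Jar 1) = 0.4615; P(red|Jar 2) = 0.4; P(red|Jar 3) = 0.5; P(red|Jar 4) = 0.6; P(red|Jar 5) = 0.5.
Prior × likelihood for each source: 0.25·0.4615=0.1154, 0.29·0.4=0.1160, 0.04·0.5=0.02000, 0.21·0.6=0.1260, 0.21·0.5=0.1050. Summing gives P(red) = 0.48238.
P(Jar 1 | red) = 0.1154 / 0.48238 = 0.239.

Posterior probability ≈ 0.239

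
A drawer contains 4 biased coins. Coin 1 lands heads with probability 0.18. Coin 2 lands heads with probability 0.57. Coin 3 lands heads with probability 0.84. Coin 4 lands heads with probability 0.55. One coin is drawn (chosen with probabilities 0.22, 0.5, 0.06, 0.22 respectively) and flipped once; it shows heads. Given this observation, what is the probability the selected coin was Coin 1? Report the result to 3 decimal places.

Posterior probability ≈ 0.080

P(heads|C1) = 0.18; P(heads|C2) = 0.57; P(heads|C3) = 0.84; P(heads|C4) = 0.55.
Prior × likelihood for each source: 0.22·0.18=0.03960, 0.5·0.57=0.2850, 0.06·0.84=0.05040, 0.22·0.55=0.1210. Summing gives P(heads) = 0.49600.
P(Coin 1 | heads) = 0.03960 / 0.49600 = 0.080.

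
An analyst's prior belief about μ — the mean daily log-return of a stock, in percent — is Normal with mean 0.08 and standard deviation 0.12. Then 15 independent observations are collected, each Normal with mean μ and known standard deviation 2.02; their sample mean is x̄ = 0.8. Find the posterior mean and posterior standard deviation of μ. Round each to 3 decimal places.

Prior precision 1/τ₀² = 1/0.12² = 69.4444; data precision n/σ² = 15/2.02² = 3.67611.
Posterior precision = 69.4444 + 3.67611 = 73.1206, giving posterior SD = 1/√73.1206 = 0.117.
Posterior mean = (69.4444·0.08 + 3.67611·0.8) / 73.1206 = 0.116.

Posterior mean ≈ 0.116; posterior SD ≈ 0.117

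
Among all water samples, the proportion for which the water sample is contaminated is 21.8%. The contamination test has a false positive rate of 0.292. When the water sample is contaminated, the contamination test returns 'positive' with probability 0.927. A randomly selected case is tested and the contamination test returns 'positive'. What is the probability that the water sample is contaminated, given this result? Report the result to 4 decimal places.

P(H | E) ≈ 0.4695

Write H for 'the water sample is contaminated'. Prior odds H:¬H = 0.218/0.782 = 0.27877. For the 'positive' outcome, the likelihood ratio is 0.927/0.292 = 3.1747.
Posterior odds = 0.27877 × 3.1747 = 0.88501, so P(H|E) = 0.88501/(1+0.88501) = 0.4695.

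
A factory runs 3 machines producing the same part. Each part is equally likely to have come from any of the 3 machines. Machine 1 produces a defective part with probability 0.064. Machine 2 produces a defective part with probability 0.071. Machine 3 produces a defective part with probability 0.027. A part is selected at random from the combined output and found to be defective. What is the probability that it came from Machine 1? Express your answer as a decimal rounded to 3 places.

Tabulate prior·likelihood by source: [1] prior 0.333333, lik 0.064, product 0.02133; [2] prior 0.333333, lik 0.071, product 0.02367; [3] prior 0.333333, lik 0.027, product 0.009000.
Normalizing constant = 0.054000; the posterior for Machine 1 is its product over the sum, 0.02133/0.054000 = 0.395.

Posterior probability ≈ 0.395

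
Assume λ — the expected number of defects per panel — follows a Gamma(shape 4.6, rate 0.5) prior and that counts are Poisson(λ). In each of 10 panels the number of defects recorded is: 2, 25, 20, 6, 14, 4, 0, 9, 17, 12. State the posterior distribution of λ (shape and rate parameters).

The Poisson likelihood adds the total count to the shape and the number of exposure periods to the rate. Here ∑xᵢ = 109 and n = 10, so shape 4.6→113.6 and rate 0.5→10.5.

Posterior: Gamma(shape=113.6, rate=10.5)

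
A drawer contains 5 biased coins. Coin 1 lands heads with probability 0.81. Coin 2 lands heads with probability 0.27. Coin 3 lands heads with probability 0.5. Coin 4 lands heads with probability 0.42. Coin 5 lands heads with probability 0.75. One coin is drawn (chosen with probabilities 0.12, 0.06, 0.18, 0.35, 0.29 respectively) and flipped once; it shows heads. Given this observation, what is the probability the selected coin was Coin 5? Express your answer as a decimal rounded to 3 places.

Posterior probability ≈ 0.383

P(heads|C1) = 0.81; P(heads|C2) = 0.27; P(heads|C3) = 0.5; P(heads|C4) = 0.42; P(heads|C5) = 0.75.
Prior × likelihood for each source: 0.12·0.81=0.09720, 0.06·0.27=0.01620, 0.18·0.5=0.09000, 0.35·0.42=0.1470, 0.29·0.75=0.2175. Summing gives P(heads) = 0.56790.
P(Coin 5 | heads) = 0.2175 / 0.56790 = 0.383.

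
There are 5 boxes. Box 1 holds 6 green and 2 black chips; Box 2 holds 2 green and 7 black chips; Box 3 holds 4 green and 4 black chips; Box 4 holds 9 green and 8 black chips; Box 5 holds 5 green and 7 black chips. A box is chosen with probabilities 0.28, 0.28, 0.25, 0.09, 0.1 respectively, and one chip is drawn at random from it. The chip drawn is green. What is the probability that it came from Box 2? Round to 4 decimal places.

P(green|Box 1) = 0.75; P(green|Box 2) = 0.2222; P(green|Box 3) = 0.5; P(green|Box 4) = 0.5294; P(green|Box 5) = 0.4167.
Prior × likelihood for each source: 0.28·0.75=0.2100, 0.28·0.2222=0.06222, 0.25·0.5=0.1250, 0.09·0.5294=0.04765, 0.1·0.4167=0.04167. Summing gives P(green) = 0.48654.
P(Box 2 | green) = 0.06222 / 0.48654 = 0.1279.

Posterior probability ≈ 0.1279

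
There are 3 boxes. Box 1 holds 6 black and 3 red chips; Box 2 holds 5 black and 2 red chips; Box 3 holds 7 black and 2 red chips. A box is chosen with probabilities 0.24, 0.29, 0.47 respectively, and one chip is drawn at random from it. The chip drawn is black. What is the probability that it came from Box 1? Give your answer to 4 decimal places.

P(black|Box 1) = 0.6667; P(black|Box 2) = 0.7143; P(black|Box 3) = 0.7778.
Prior × likelihood for each source: 0.24·0.6667=0.1600, 0.29·0.7143=0.2071, 0.47·0.7778=0.3656. Summing gives P(black) = 0.73270.
P(Box 1 | black) = 0.1600 / 0.73270 = 0.2184.

Posterior probability ≈ 0.2184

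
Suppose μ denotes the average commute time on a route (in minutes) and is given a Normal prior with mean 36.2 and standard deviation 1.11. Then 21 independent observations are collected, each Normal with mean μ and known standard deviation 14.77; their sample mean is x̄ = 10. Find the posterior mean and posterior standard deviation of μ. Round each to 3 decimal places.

Posterior mean ≈ 33.422; posterior SD ≈ 1.050

With known σ, the Normal prior is conjugate. Weight on the data is w = (n/σ²)/(n/σ² + 1/τ₀²) = 0.0962628/(0.0962628+0.811622) = 0.10603.
Posterior mean = w·x̄ + (1−w)·μ₀ = 0.10603·10 + 0.89397·36.2 = 33.422. Posterior variance = 1/(0.0962628+0.811622) = 1.10146, so SD = 1.050.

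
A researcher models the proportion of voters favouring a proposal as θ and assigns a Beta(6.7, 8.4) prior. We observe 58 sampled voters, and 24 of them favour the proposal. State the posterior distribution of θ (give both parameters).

Posterior: Beta(30.7, 42.4)

The binomial likelihood is conjugate to the Beta prior: with 24 successes and 34 failures, the posterior is Beta(6.7+24, 8.4+34) = Beta(30.7, 42.4).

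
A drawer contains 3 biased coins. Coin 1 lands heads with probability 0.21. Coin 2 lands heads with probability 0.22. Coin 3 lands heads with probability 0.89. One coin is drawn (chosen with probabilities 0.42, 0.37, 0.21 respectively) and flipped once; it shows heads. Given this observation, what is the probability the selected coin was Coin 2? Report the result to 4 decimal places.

P(heads|C1) = 0.21; P(heads|C2) = 0.22; P(heads|C3) = 0.89.
Prior × likelihood for each source: 0.42·0.21=0.08820, 0.37·0.22=0.08140, 0.21·0.89=0.1869. Summing gives P(heads) = 0.35650.
P(Coin 2 | heads) = 0.08140 / 0.35650 = 0.2283.

Posterior probability ≈ 0.2283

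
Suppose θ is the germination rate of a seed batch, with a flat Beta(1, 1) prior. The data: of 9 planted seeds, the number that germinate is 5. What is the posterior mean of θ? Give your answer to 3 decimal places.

Posterior mean ≈ 0.545

The binomial likelihood is conjugate to the Beta prior: with 5 successes and 4 failures, the posterior is Beta(1+5, 1+4) = Beta(6, 5).
Posterior mean = α/(α+β) = 6/11 = 0.545.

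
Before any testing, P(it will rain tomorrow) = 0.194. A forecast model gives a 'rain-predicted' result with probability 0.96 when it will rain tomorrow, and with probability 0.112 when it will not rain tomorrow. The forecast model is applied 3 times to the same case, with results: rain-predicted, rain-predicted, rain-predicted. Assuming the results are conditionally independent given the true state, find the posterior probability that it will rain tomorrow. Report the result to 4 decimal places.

Let H be the event that it will rain tomorrow; start with P(H) = 0.194. P('rain-predicted'|H) = 0.96, P('rain-predicted'|¬H) = 0.112.
Update on result 1 ('rain-predicted'): P(H) ← 0.96·0.1940 / (0.96·0.1940 + 0.112·0.8060) = 0.18624/0.27651 = 0.6735.
Update on result 2 ('rain-predicted'): P(H) ← 0.96·0.6735 / (0.96·0.6735 + 0.112·0.3265) = 0.64659/0.68316 = 0.9465.
Update on result 3 ('rain-predicted'): P(H) ← 0.96·0.9465 / (0.96·0.9465 + 0.112·0.0535) = 0.90862/0.91461 = 0.9934.

Posterior P(H) ≈ 0.9934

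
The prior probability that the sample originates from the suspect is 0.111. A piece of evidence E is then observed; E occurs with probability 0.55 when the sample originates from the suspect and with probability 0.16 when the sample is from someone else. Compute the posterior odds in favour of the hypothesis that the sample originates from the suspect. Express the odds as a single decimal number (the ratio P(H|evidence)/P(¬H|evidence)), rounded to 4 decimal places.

Posterior odds ≈ 0.4292

Prior odds = 0.111/(1−0.111) = 0.12486.
Likelihood ratio for E = 0.55/0.16 = 3.4375.
Posterior odds = prior odds × LR = 0.42920.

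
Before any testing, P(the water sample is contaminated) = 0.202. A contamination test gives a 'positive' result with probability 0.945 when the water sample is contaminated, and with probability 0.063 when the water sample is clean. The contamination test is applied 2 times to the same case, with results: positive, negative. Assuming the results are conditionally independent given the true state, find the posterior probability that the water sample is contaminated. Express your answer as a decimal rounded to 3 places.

Let H be the event that the water sample is contaminated; start with P(H) = 0.202. P('positive'|H) = 0.945, P('positive'|¬H) = 0.063.
Update on result 1 ('positive'): P(H) ← 0.945·0.2020 / (0.945·0.2020 + 0.063·0.7980) = 0.19089/0.24116 = 0.7915.
Update on result 2 ('negative'): P(H) ← 0.055·0.7915 / (0.055·0.7915 + 0.937·0.2085) = 0.043534/0.23887 = 0.1823.

Posterior P(H) ≈ 0.182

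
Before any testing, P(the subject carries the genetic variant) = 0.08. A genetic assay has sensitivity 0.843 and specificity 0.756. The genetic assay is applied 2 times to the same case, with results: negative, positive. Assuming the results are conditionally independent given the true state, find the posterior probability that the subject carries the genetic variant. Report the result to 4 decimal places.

Let H be the event that the subject carries the genetic variant; start with P(H) = 0.08. P('positive'|H) = 0.843, P('positive'|¬H) = 0.244.
Update on result 1 ('negative'): P(H) ← 0.157·0.0800 / (0.157·0.0800 + 0.756·0.9200) = 0.012560/0.70808 = 0.0177.
Update on result 2 ('positive'): P(H) ← 0.843·0.0177 / (0.843·0.0177 + 0.244·0.9823) = 0.014953/0.25463 = 0.0587.

Posterior P(H) ≈ 0.0587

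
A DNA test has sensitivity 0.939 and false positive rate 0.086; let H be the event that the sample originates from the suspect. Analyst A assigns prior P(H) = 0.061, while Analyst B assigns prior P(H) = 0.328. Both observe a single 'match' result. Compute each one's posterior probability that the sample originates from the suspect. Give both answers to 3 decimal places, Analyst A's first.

Analyst A: 0.415; Analyst B: 0.842

P('+'|H) = 0.939, P('+'|¬H) = 0.086.
Analyst A: numerator 0.939·0.061 = 0.057279; evidence = 0.057279+0.086·0.939 = 0.13803; posterior = 0.415.
Analyst B: numerator 0.939·0.328 = 0.30799; evidence = 0.30799+0.086·0.672 = 0.36578; posterior = 0.842.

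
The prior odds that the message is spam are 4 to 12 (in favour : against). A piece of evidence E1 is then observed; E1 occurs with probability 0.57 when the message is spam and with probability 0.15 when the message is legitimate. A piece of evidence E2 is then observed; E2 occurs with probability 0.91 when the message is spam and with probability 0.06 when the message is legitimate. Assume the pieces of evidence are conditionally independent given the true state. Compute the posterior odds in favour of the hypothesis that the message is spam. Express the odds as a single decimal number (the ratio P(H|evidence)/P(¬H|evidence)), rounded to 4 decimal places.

Posterior odds ≈ 19.2111

Prior odds = 4/12 = 0.33333.
Likelihood ratio for E1 = 0.57/0.15 = 3.8000.
Likelihood ratio for E2 = 0.91/0.06 = 15.167.
Posterior odds = prior odds × LR₁ × LR₂ = 19.211.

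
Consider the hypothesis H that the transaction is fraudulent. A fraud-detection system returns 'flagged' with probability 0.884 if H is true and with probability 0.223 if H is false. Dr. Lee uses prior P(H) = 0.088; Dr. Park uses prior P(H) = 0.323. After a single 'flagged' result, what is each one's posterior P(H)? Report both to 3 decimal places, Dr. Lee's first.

Dr. Lee: 0.277; Dr. Park: 0.654

The likelihood ratio for a 'flagged' result is 0.884/0.223 = 3.9641.
Dr. Lee: prior odds 0.088/0.912 = 0.096491; posterior odds 0.38250; posterior probability 0.277.
Dr. Park: prior odds 0.323/0.677 = 0.47710; posterior odds 1.8913; posterior probability 0.654.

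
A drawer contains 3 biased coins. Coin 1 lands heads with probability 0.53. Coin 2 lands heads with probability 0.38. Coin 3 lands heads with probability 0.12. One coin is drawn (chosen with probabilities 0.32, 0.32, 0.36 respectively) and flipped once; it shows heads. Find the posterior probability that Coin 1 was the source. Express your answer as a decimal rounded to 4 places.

Tabulate prior·likelihood by source: [1] prior 0.32, lik 0.53, product 0.1696; [2] prior 0.32, lik 0.38, product 0.1216; [3] prior 0.36, lik 0.12, product 0.04320.
Normalizing constant = 0.33440; the posterior for Coin 1 is its product over the sum, 0.1696/0.33440 = 0.5072.

Posterior probability ≈ 0.5072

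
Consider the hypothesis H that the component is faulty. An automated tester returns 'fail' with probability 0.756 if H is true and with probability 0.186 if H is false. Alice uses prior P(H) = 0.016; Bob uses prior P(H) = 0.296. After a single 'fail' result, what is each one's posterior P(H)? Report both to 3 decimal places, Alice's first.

Alice: 0.062; Bob: 0.631

P('+'|H) = 0.756, P('+'|¬H) = 0.186.
Alice: numerator 0.756·0.016 = 0.012096; evidence = 0.012096+0.186·0.984 = 0.19512; posterior = 0.062.
Bob: numerator 0.756·0.296 = 0.22378; evidence = 0.22378+0.186·0.704 = 0.35472; posterior = 0.631.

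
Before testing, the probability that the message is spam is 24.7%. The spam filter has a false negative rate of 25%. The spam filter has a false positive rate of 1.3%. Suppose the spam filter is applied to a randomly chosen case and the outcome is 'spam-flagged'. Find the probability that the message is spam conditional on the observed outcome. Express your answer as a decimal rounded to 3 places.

Write H for 'the message is spam'. Prior odds H:¬H = 0.247/0.753 = 0.32802. For the 'spam-flagged' outcome, the likelihood ratio is 0.75/0.013 = 57.692.
Posterior odds = 0.32802 × 57.692 = 18.924, so P(H|E) = 18.924/(1+18.924) = 0.950.

P(H | E) ≈ 0.950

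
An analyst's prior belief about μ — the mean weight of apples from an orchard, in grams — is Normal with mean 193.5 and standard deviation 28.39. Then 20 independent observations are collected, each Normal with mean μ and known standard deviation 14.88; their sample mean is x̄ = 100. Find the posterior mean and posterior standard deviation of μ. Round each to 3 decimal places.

Posterior mean ≈ 101.267; posterior SD ≈ 3.305

Prior precision 1/τ₀² = 1/28.39² = 0.00124071; data precision n/σ² = 20/14.88² = 0.0903284.
Posterior precision = 0.00124071 + 0.0903284 = 0.0915691, giving posterior SD = 1/√0.0915691 = 3.305.
Posterior mean = (0.00124071·193.5 + 0.0903284·100) / 0.0915691 = 101.267.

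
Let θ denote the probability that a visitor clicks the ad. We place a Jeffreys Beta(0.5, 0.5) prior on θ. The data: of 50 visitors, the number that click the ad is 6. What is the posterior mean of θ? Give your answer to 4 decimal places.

Posterior mean ≈ 0.1275

The binomial likelihood is conjugate to the Beta prior: with 6 successes and 44 failures, the posterior is Beta(0.5+6, 0.5+44) = Beta(6.5, 44.5).
E[θ | data] = 6.5/(6.5+44.5) = 0.1275.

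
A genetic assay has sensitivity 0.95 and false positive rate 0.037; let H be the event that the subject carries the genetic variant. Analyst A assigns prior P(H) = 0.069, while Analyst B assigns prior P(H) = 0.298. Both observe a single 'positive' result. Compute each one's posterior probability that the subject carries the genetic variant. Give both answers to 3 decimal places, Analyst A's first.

Analyst A: 0.656; Analyst B: 0.916

The likelihood ratio for a 'positive' result is 0.95/0.037 = 25.676.
Analyst A: prior odds 0.069/0.931 = 0.074114; posterior odds 1.9029; posterior probability 0.656.
Analyst B: prior odds 0.298/0.702 = 0.42450; posterior odds 10.899; posterior probability 0.916.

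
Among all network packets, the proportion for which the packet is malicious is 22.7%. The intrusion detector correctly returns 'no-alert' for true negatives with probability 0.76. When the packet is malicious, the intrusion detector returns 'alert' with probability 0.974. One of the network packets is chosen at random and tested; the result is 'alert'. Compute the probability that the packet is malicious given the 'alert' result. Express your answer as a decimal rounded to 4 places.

P(H | E) ≈ 0.5437

Let H be the event that the packet is malicious. P(H) = 0.227, so P(¬H) = 0.773. With E the 'alert' result, P(E|H) = 0.974 and P(E|¬H) = 0.24.
P(E) = 0.974·0.227 + 0.24·0.773 = 0.22110 + 0.18552 = 0.40662.
By Bayes' theorem, P(H|E) = 0.22110 / 0.40662 = 0.5437.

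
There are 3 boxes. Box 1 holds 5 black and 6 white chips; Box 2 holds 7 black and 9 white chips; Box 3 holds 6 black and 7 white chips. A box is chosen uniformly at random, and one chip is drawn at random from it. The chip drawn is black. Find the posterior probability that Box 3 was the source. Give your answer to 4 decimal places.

Tabulate prior·likelihood by source: [1] prior 0.333333, lik 0.4545, product 0.1515; [2] prior 0.333333, lik 0.4375, product 0.1458; [3] prior 0.333333, lik 0.4615, product 0.1538.
Normalizing constant = 0.45119; the posterior for Box 3 is its product over the sum, 0.1538/0.45119 = 0.3410.

Posterior probability ≈ 0.3410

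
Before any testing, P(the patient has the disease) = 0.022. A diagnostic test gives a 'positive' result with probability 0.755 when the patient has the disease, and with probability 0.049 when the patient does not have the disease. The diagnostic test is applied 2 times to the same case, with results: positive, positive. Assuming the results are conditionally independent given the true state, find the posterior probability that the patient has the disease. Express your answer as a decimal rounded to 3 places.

Posterior P(H) ≈ 0.842

Let H be the event that the patient has the disease; start with P(H) = 0.022. P('positive'|H) = 0.755, P('positive'|¬H) = 0.049.
Update on result 1 ('positive'): P(H) ← 0.755·0.0220 / (0.755·0.0220 + 0.049·0.9780) = 0.016610/0.064532 = 0.2574.
Update on result 2 ('positive'): P(H) ← 0.755·0.2574 / (0.755·0.2574 + 0.049·0.7426) = 0.19433/0.23072 = 0.8423.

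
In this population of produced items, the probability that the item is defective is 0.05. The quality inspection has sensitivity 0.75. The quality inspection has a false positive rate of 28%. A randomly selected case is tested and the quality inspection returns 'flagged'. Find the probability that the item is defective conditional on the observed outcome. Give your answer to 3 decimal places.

P(H | E) ≈ 0.124

Let H be the event that the item is defective. P(H) = 0.05, so P(¬H) = 0.95. With E the 'flagged' result, P(E|H) = 0.75 and P(E|¬H) = 0.28.
P(E) = 0.75·0.05 + 0.28·0.95 = 0.037500 + 0.26600 = 0.30350.
By Bayes' theorem, P(H|E) = 0.037500 / 0.30350 = 0.124.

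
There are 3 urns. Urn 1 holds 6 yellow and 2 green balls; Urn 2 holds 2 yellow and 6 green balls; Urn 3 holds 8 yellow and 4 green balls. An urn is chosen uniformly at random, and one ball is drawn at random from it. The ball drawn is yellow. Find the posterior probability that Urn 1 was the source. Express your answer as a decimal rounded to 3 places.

Posterior probability ≈ 0.450

P(yellow|Urn 1) = 0.75; P(yellow|Urn 2) = 0.25; P(yellow|Urn 3) = 0.6667.
Prior × likelihood for each source: 0.333333·0.75=0.2500, 0.333333·0.25=0.08333, 0.333333·0.6667=0.2222. Summing gives P(yellow) = 0.55556.
P(Urn 1 | yellow) = 0.2500 / 0.55556 = 0.450.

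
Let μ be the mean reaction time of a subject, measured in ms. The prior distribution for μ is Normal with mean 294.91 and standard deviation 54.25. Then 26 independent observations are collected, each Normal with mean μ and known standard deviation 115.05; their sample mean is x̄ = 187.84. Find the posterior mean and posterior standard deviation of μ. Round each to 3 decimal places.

With known σ, the Normal prior is conjugate. Weight on the data is w = (n/σ²)/(n/σ² + 1/τ₀²) = 0.00196427/(0.00196427+0.00033978) = 0.85253.
Posterior mean = w·x̄ + (1−w)·μ₀ = 0.85253·187.84 + 0.14747·294.91 = 203.630. Posterior variance = 1/(0.00196427+0.00033978) = 434.019, so SD = 20.833.

Posterior mean ≈ 203.630; posterior SD ≈ 20.833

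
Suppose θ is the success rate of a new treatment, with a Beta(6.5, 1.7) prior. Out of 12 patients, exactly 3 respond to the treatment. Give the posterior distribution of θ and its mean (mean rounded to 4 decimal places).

Posterior: Beta(9.5, 10.7); mean ≈ 0.4703

The binomial likelihood is conjugate to the Beta prior: with 3 successes and 9 failures, the posterior is Beta(6.5+3, 1.7+9) = Beta(9.5, 10.7).
E[θ | data] = 9.5/(9.5+10.7) = 0.4703.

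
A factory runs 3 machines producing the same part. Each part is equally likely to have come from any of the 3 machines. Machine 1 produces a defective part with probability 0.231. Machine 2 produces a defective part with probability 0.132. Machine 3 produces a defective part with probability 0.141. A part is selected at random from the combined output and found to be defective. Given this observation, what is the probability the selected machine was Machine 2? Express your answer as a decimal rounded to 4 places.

Posterior probability ≈ 0.2619

Tabulate prior·likelihood by source: [1] prior 0.333333, lik 0.231, product 0.07700; [2] prior 0.333333, lik 0.132, product 0.04400; [3] prior 0.333333, lik 0.141, product 0.04700.
Normalizing constant = 0.16800; the posterior for Machine 2 is its product over the sum, 0.04400/0.16800 = 0.2619.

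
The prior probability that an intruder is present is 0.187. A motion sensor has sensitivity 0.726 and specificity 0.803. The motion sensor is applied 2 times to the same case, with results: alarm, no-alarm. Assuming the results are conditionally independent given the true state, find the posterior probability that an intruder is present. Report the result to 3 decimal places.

Posterior P(H) ≈ 0.224

Let H be the event that an intruder is present; start with P(H) = 0.187. P('alarm'|H) = 0.726, P('alarm'|¬H) = 0.197.
Update on result 1 ('alarm'): P(H) ← 0.726·0.1870 / (0.726·0.1870 + 0.197·0.8130) = 0.13576/0.29592 = 0.4588.
Update on result 2 ('no-alarm'): P(H) ← 0.274·0.4588 / (0.274·0.4588 + 0.803·0.5412) = 0.12570/0.56031 = 0.2243.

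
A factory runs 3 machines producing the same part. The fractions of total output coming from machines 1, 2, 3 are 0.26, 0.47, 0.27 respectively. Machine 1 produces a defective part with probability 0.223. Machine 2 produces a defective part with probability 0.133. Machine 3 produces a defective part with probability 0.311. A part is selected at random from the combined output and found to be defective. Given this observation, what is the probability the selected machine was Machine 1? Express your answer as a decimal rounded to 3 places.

Tabulate prior·likelihood by source: [1] prior 0.26, lik 0.223, product 0.05798; [2] prior 0.47, lik 0.133, product 0.06251; [3] prior 0.27, lik 0.311, product 0.08397.
Normalizing constant = 0.20446; the posterior for Machine 1 is its product over the sum, 0.05798/0.20446 = 0.284.

Posterior probability ≈ 0.284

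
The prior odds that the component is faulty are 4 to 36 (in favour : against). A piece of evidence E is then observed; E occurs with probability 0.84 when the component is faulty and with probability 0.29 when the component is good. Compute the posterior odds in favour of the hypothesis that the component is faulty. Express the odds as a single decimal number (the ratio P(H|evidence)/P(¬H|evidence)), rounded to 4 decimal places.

Prior odds = 4/36 = 0.11111.
Likelihood ratio for E = 0.84/0.29 = 2.8966.
Posterior odds = prior odds × LR = 0.32184.

Posterior odds ≈ 0.3218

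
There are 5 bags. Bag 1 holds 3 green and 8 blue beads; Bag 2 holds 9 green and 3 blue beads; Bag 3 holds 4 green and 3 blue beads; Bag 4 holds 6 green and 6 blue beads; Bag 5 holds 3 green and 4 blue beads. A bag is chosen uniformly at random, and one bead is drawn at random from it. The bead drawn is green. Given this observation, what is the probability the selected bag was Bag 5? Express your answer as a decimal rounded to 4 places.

Tabulate prior·likelihood by source: [1] prior 0.2, lik 0.2727, product 0.05455; [2] prior 0.2, lik 0.75, product 0.1500; [3] prior 0.2, lik 0.5714, product 0.1143; [4] prior 0.2, lik 0.5, product 0.1000; [5] prior 0.2, lik 0.4286, product 0.08571.
Normalizing constant = 0.50455; the posterior for Bag 5 is its product over the sum, 0.08571/0.50455 = 0.1699.

Posterior probability ≈ 0.1699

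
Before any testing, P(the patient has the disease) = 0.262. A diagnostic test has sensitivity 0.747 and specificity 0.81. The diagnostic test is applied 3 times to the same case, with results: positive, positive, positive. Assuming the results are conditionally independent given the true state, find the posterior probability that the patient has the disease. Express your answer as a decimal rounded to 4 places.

With H the event that the patient has the disease, the joint likelihood of the observed sequence is P(data|H) = 0.747·0.747·0.747 = 0.41683 and P(data|¬H) = 0.19·0.19·0.19 = 0.0068590.
Bayes: P(H|data) = 0.262·0.41683 / (0.262·0.41683 + 0.738·0.0068590) = 0.10921/0.11427 = 0.9557.

Posterior P(H) ≈ 0.9557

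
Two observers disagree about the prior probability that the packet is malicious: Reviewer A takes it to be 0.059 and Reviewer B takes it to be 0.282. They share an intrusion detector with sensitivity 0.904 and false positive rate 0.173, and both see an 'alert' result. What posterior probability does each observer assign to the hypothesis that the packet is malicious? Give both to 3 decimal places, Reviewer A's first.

The likelihood ratio for an 'alert' result is 0.904/0.173 = 5.2254.
Reviewer A: prior odds 0.059/0.941 = 0.062699; posterior odds 0.32763; posterior probability 0.247.
Reviewer B: prior odds 0.282/0.718 = 0.39276; posterior odds 2.0523; posterior probability 0.672.

Reviewer A: 0.247; Reviewer B: 0.672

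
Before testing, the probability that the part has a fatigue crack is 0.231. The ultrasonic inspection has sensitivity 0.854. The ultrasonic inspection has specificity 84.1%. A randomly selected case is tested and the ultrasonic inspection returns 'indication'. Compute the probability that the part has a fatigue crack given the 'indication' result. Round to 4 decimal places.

P(H | E) ≈ 0.6174

Let H be the event that the part has a fatigue crack. P(H) = 0.231, so P(¬H) = 0.769. With E the 'indication' result, P(E|H) = 0.854 and P(E|¬H) = 0.159.
P(E) = 0.854·0.231 + 0.159·0.769 = 0.19727 + 0.12227 = 0.31955.
By Bayes' theorem, P(H|E) = 0.19727 / 0.31955 = 0.6174.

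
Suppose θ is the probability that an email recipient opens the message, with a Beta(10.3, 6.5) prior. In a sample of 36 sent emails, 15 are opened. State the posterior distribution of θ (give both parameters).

Observing 15 successes and 21 failures updates Beta(10.3, 6.5) by adding the success and failure counts to the two shape parameters: α = 10.3+15 = 25.3, β = 6.5+21 = 27.5.

Posterior: Beta(25.3, 27.5)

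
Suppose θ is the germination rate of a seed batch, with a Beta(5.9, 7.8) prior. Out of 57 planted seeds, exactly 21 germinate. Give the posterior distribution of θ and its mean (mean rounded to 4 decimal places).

Observing 21 successes and 36 failures updates Beta(5.9, 7.8) by adding the success and failure counts to the two shape parameters: α = 5.9+21 = 26.9, β = 7.8+36 = 43.8.
E[θ | data] = 26.9/(26.9+43.8) = 0.3805.

Posterior: Beta(26.9, 43.8); mean ≈ 0.3805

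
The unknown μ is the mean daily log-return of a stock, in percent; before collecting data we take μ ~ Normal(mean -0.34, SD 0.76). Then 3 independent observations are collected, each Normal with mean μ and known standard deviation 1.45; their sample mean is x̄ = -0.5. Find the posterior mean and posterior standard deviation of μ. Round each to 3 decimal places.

Prior precision 1/τ₀² = 1/0.76² = 1.73130; data precision n/σ² = 3/1.45² = 1.42687.
Posterior precision = 1.73130 + 1.42687 = 3.15817, giving posterior SD = 1/√3.15817 = 0.563.
Posterior mean = (1.73130·-0.34 + 1.42687·-0.5) / 3.15817 = -0.412.

Posterior mean ≈ -0.412; posterior SD ≈ 0.563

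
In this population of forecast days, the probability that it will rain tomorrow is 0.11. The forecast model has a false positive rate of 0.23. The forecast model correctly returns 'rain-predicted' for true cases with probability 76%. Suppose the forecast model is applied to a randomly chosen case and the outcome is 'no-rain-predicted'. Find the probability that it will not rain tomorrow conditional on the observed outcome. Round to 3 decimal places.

Write H for 'it will rain tomorrow'. Prior odds H:¬H = 0.11/0.89 = 0.12360. For the 'no-rain-predicted' outcome, the likelihood ratio is 0.24/0.77 = 0.31169.
Posterior odds = 0.12360 × 0.31169 = 0.038523, so P(H|E) = 0.038523/(1+0.038523) = 0.037. Then P(¬H|E) = 1 − 0.037 = 0.963.

P(¬H | E) ≈ 0.963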